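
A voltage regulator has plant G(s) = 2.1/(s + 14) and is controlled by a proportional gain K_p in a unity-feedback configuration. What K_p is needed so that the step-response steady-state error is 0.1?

K_p = 60

The loop is type 0, so e_ss(step) = 1/(1 + K_pos) with K_pos = K_p·G(0).
G(0) = 0.15. Require 1/(1 + K_p·0.15) = 0.1, so 1 + 0.15·K_p = 10.
K_p = (10 − 1)/0.15 = 60.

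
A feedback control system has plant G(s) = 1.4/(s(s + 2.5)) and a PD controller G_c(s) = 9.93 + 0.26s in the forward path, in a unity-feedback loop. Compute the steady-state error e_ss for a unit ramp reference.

0.18

The loop has one pole at the origin (type 1). Velocity error constant K_v = lim_{s→0} s·G_c(s)G(s) = 9.93·1.4/2.5 = 5.561.
Steady-state error to a unit ramp: e_ss = 1/K_v = 0.18.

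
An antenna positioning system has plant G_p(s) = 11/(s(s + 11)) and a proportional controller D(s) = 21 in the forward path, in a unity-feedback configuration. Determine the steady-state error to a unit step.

0

The open loop D(s)G_p(s) has a pole at the origin (type 1), so the static position error constant is infinite and e_ss = 1/(1+∞) = 0.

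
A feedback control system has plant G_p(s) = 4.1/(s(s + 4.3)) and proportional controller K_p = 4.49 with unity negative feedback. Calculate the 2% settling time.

T_s ≈ 1.86 s

The closed-loop denominator s² + 4.3s + 18.41 gives ω_n = √18.41 = 4.291 and ζ = 4.3/(2ω_n) = 0.5011.
2% settling time T_s ≈ 4/(ζω_n) = 4/2.15 = 1.86 s.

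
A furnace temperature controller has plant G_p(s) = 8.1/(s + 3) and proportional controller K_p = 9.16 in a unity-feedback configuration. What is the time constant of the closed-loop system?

τ = 0.013 s

Closed-loop transfer function: T(s) = K_p·G_p(s)/(1 + K_p·G_p(s)) = 74.2/(s + 3 + 74.2) = 74.2/(s + 77.2).
Time constant τ = 1/77.2 = 0.013 s.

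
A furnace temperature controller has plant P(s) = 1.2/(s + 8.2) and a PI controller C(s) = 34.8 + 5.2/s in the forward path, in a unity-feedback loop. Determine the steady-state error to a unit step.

The open loop C(s)P(s) has a pole at the origin (type 1), so the static position error constant is infinite and e_ss = 1/(1+∞) = 0.

0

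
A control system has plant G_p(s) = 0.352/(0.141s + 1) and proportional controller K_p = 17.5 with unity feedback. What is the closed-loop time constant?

τ = 0.0197 s

Closed loop: T(s) = K_p·G_p/(1+K_p·G_p) = 6.16/(0.141s + 1 + 6.16), with pole at s = −(1 + 6.16)/0.141 = −50.78.
Closed-loop time constant τ = 1/50.78 = 0.0197 s.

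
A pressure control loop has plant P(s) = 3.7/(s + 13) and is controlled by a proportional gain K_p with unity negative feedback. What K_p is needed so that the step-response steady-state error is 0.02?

K_p = 172

For a type-0 loop with proportional control, e_ss = 1/(1 + K_p·P(0)).
P(0) = 0.2846. Require 1/(1 + K_p·0.2846) = 0.02, so 1 + 0.2846·K_p = 50.
K_p = (50 − 1)/0.2846 = 172.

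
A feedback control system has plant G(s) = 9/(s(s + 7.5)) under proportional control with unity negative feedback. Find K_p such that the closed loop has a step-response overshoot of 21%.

K_p = 7.89

From %OS = 100·exp(−πζ/√(1−ζ²)) = 21%, ζ = −ln(0.21)/√(π²+ln²(0.21)) = 0.4449.
Characteristic equation s² + 7.5s + 9K_p = 0 gives ζ = 7.5/(2√(9K_p)).
Setting ζ = 0.4449: √(9K_p) = 7.5/(2·0.4449) = 8.429, so K_p = 71.05/9 = 7.89.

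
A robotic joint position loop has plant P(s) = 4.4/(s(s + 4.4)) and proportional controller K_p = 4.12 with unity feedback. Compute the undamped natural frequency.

ω_n = 4.26 rad/s

The closed-loop denominator is s(s+4.4) + 4.12·4.4 = s² + 4.4s + 18.13.
So ω_n² = 18.13 ⇒ ω_n = 4.258 rad/s, and ζ = 4.4/(2ω_n) = 0.517.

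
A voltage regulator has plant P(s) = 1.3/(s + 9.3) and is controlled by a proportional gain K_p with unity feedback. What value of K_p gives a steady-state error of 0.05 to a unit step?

K_p = 136

Steady-state error for a unit step on this type-0 loop is 1/(1 + K_p·P(0)).
P(0) = 0.1398. Require 1/(1 + K_p·0.1398) = 0.05, so 1 + 0.1398·K_p = 20.
K_p = (20 − 1)/0.1398 = 136.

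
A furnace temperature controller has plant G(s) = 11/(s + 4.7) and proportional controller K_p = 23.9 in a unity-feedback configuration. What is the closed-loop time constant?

Closed-loop transfer function: T(s) = K_p·G(s)/(1 + K_p·G(s)) = 262.9/(s + 4.7 + 262.9) = 262.9/(s + 267.6).
Time constant τ = 1/267.6 = 0.00374 s.

τ = 0.00374 s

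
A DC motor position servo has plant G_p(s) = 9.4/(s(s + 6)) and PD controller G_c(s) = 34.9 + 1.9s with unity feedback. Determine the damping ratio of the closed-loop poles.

Forward path: (34.9 + 1.9s)·9.4/(s(s+6)). The closed-loop characteristic equation is s² + (6 + 9.4·1.9)s + 9.4·34.9 = 0.
That is s² + 23.86s + 328.1 = 0, so ω_n = 18.11 rad/s and ζ = 23.86/(2·18.11) = 0.6587.

ζ = 0.659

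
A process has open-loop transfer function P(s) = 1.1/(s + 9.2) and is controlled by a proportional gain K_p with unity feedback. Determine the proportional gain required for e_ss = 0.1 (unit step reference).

Steady-state error for a unit step on this type-0 loop is 1/(1 + K_p·P(0)).
P(0) = 0.1196. Require 1/(1 + K_p·0.1196) = 0.1, so 1 + 0.1196·K_p = 10.
K_p = (10 − 1)/0.1196 = 75.3.

K_p = 75.3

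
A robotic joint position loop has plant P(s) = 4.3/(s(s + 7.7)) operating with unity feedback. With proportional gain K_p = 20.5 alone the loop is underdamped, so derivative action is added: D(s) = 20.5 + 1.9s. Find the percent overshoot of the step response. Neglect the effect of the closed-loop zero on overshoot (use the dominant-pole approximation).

Forward path: (20.5 + 1.9s)·4.3/(s(s+7.7)). The closed-loop characteristic equation is s² + (7.7 + 4.3·1.9)s + 4.3·20.5 = 0.
That is s² + 15.87s + 88.15 = 0, so ω_n = 9.389 rad/s and ζ = 15.87/(2·9.389) = 0.8452.
%OS = 100·exp(−πζ/√(1−ζ²)) = 0.696%.

0.696%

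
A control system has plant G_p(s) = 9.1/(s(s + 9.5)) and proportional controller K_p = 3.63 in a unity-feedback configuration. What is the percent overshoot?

0.994%

The closed-loop denominator s² + 9.5s + 33.03 gives ω_n = √33.03 = 5.747 and ζ = 9.5/(2ω_n) = 0.8265.
%OS = 100·exp(−πζ/√(1−ζ²)) = 100·exp(−π·0.8265/√0.317) = 0.994%.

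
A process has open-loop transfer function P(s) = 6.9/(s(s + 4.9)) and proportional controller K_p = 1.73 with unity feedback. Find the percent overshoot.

4.24%

The closed-loop denominator s² + 4.9s + 11.94 gives ω_n = √11.94 = 3.455 and ζ = 4.9/(2ω_n) = 0.7091.
%OS = 100·exp(−πζ/√(1−ζ²)) = 100·exp(−π·0.7091/√0.4972) = 4.24%.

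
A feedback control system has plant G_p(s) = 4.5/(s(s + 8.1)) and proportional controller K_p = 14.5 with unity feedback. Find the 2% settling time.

T_s ≈ 0.988 s

The closed-loop denominator s² + 8.1s + 65.25 gives ω_n = √65.25 = 8.078 and ζ = 8.1/(2ω_n) = 0.5014.
2% settling time T_s ≈ 4/(ζω_n) = 4/4.05 = 0.988 s.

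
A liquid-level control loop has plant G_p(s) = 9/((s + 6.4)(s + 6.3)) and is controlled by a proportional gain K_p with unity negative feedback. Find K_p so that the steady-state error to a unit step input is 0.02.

For a type-0 loop with proportional control, e_ss = 1/(1 + K_p·G_p(0)).
G_p(0) = 0.2232. Require 1/(1 + K_p·0.2232) = 0.02, so 1 + 0.2232·K_p = 50.
K_p = (50 − 1)/0.2232 = 220.

K_p = 220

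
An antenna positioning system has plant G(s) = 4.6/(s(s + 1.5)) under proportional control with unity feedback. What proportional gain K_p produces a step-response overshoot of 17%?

K_p = 0.507

From %OS = 100·exp(−πζ/√(1−ζ²)) = 17%, ζ = −ln(0.17)/√(π²+ln²(0.17)) = 0.4913.
Characteristic equation s² + 1.5s + 4.6K_p = 0 gives ζ = 1.5/(2√(4.6K_p)).
Setting ζ = 0.4913: √(4.6K_p) = 1.5/(2·0.4913) = 1.527, so K_p = 2.331/4.6 = 0.507.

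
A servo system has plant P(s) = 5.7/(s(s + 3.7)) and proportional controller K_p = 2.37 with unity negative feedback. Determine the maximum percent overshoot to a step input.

Closed-loop characteristic equation: s² + 3.7s + 13.51 = 0, so ω_n = 3.675 rad/s and ζ = 3.7/(2·3.675) = 0.5033.
%OS = 100·exp(−πζ/√(1−ζ²)) = 100·exp(−π·0.5033/√0.7467) = 16%.

16%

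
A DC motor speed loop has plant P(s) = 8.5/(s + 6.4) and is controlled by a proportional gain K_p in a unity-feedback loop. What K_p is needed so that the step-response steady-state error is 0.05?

The loop is type 0, so e_ss(step) = 1/(1 + K_pos) with K_pos = K_p·P(0).
P(0) = 1.328. Require 1/(1 + K_p·1.328) = 0.05, so 1 + 1.328·K_p = 20.
K_p = (20 − 1)/1.328 = 14.3.

K_p = 14.3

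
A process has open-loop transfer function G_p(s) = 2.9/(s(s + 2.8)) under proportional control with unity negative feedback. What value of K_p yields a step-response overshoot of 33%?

From %OS = 100·exp(−πζ/√(1−ζ²)) = 33%, ζ = −ln(0.33)/√(π²+ln²(0.33)) = 0.3328.
Characteristic equation s² + 2.8s + 2.9K_p = 0 gives ζ = 2.8/(2√(2.9K_p)).
Setting ζ = 0.3328: √(2.9K_p) = 2.8/(2·0.3328) = 4.207, so K_p = 17.7/2.9 = 6.1.

K_p = 6.1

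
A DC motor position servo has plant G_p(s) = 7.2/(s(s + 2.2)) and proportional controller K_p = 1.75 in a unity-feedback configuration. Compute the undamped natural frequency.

ω_n = 3.55 rad/s

The closed-loop denominator is s(s+2.2) + 1.75·7.2 = s² + 2.2s + 12.6.
So ω_n² = 12.6 ⇒ ω_n = 3.55 rad/s, and ζ = 2.2/(2ω_n) = 0.31.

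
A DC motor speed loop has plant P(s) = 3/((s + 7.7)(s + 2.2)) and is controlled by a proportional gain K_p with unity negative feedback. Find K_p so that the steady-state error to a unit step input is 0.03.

For a type-0 loop with proportional control, e_ss = 1/(1 + K_p·P(0)).
P(0) = 0.1771. Require 1/(1 + K_p·0.1771) = 0.03, so 1 + 0.1771·K_p = 33.33.
K_p = (33.33 − 1)/0.1771 = 183.

K_p = 183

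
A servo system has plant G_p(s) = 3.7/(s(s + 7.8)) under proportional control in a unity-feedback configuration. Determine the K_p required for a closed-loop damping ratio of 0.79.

Closed-loop characteristic equation: s² + 7.8s + K_p·3.7 = 0.
So ω_n = √(3.7K_p) and 2ζω_n = 7.8, giving ζ = 7.8/(2√(3.7K_p)).
Setting ζ = 0.79: √(3.7K_p) = 7.8/(2·0.79) = 4.937, so K_p = 24.37/3.7 = 6.59.

K_p = 6.59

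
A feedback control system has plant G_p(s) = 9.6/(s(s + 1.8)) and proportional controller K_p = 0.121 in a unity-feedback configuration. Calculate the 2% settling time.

From 1 + K_pG_p(s) = 0: s² + 1.8s + 1.162 = 0 ⇒ ω_n = 1.078, ζ = 0.8351.
2% settling time T_s ≈ 4/(ζω_n) = 4/0.9 = 4.44 s.

T_s ≈ 4.44 s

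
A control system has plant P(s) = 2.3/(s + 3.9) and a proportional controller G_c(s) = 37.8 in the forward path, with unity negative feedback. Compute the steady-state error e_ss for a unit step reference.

0.0429

The loop is type 0. Static position error constant K_pos = G_c(0)·P(0) = 37.8·0.5897 = 22.29.
Steady-state error to a unit step: e_ss = 1/(1+K_pos) = 1/23.29 = 0.0429.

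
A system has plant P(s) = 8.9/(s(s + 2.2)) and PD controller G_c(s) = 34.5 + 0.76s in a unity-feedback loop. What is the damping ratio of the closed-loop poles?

ζ = 0.256

Forward path: (34.5 + 0.76s)·8.9/(s(s+2.2)). The closed-loop characteristic equation is s² + (2.2 + 8.9·0.76)s + 8.9·34.5 = 0.
That is s² + 8.964s + 307.1 = 0, so ω_n = 17.52 rad/s and ζ = 8.964/(2·17.52) = 0.2558.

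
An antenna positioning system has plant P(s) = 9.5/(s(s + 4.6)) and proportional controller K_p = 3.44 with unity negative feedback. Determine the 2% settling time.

From 1 + K_pP(s) = 0: s² + 4.6s + 32.68 = 0 ⇒ ω_n = 5.717, ζ = 0.4023.
2% settling time T_s ≈ 4/(ζω_n) = 4/2.3 = 1.74 s.

T_s ≈ 1.74 s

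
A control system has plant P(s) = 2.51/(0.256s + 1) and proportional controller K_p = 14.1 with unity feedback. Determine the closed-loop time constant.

τ = 0.00703 s

Closed loop: T(s) = K_p·P/(1+K_p·P) = 35.39/(0.256s + 1 + 35.39), with pole at s = −(1 + 35.39)/0.256 = −142.2.
Closed-loop time constant τ = 1/142.2 = 0.00703 s.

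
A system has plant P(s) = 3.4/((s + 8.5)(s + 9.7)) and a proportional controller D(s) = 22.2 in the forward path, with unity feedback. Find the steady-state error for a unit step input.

0.522

The loop is type 0. Static position error constant K_pos = D(0)·P(0) = 22.2·0.04124 = 0.9155.
Steady-state error to a unit step: e_ss = 1/(1+K_pos) = 1/1.915 = 0.522.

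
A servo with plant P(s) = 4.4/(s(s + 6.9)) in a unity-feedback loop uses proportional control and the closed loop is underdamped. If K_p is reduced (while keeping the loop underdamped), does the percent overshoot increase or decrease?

ζ = 6.9/(2√(4.4K_p)) rises as K_p falls; higher damping means less overshoot.

decrease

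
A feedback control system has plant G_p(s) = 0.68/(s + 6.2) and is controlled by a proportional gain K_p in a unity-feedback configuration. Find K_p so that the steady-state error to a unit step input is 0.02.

K_p = 447

For a type-0 loop with proportional control, e_ss = 1/(1 + K_p·G_p(0)).
G_p(0) = 0.1097. Require 1/(1 + K_p·0.1097) = 0.02, so 1 + 0.1097·K_p = 50.
K_p = (50 − 1)/0.1097 = 447.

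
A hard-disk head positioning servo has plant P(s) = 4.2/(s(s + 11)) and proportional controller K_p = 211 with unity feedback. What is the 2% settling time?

From 1 + K_pP(s) = 0: s² + 11s + 886.2 = 0 ⇒ ω_n = 29.77, ζ = 0.1848.
2% settling time T_s ≈ 4/(ζω_n) = 4/5.5 = 0.727 s.

T_s ≈ 0.727 s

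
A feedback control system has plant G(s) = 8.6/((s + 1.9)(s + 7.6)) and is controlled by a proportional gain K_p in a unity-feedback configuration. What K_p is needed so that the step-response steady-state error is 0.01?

Steady-state error for a unit step on this type-0 loop is 1/(1 + K_p·G(0)).
G(0) = 0.5956. Require 1/(1 + K_p·0.5956) = 0.01, so 1 + 0.5956·K_p = 100.
K_p = (100 − 1)/0.5956 = 166.

K_p = 166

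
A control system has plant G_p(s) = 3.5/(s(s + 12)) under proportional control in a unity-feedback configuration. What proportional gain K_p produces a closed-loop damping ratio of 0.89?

K_p = 13

Closed-loop characteristic equation: s² + 12s + K_p·3.5 = 0.
So ω_n = √(3.5K_p) and 2ζω_n = 12, giving ζ = 12/(2√(3.5K_p)).
Setting ζ = 0.89: √(3.5K_p) = 12/(2·0.89) = 6.742, so K_p = 45.45/3.5 = 13.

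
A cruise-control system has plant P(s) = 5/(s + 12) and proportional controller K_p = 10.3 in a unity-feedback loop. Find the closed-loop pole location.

Closed-loop transfer function: T(s) = K_p·P(s)/(1 + K_p·P(s)) = 51.5/(s + 12 + 51.5) = 51.5/(s + 63.5).
The closed-loop pole is at s = −63.5.

s = -63.5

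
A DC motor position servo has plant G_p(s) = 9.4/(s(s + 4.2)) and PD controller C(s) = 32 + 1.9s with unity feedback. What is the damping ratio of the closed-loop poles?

ζ = 0.636

Forward path: (32 + 1.9s)·9.4/(s(s+4.2)). The closed-loop characteristic equation is s² + (4.2 + 9.4·1.9)s + 9.4·32 = 0.
That is s² + 22.06s + 300.8 = 0, so ω_n = 17.34 rad/s and ζ = 22.06/(2·17.34) = 0.636.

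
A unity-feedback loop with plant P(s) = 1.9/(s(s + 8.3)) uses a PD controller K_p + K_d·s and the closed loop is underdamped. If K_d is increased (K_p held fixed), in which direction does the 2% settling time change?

decrease

Characteristic equation s² + (8.3 + 1.9K_d)s + 1.9K_p = 0: raising K_d increases ζω_n = (8.3+1.9K_d)/2 while the loop stays underdamped, so T_s ≈ 4/(ζω_n) decreases.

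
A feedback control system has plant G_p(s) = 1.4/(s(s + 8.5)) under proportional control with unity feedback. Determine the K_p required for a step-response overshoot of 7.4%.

K_p = 31.7

From %OS = 100·exp(−πζ/√(1−ζ²)) = 7.4%, ζ = −ln(0.074)/√(π²+ln²(0.074)) = 0.6381.
Characteristic equation s² + 8.5s + 1.4K_p = 0 gives ζ = 8.5/(2√(1.4K_p)).
Setting ζ = 0.6381: √(1.4K_p) = 8.5/(2·0.6381) = 6.66, so K_p = 44.36/1.4 = 31.7.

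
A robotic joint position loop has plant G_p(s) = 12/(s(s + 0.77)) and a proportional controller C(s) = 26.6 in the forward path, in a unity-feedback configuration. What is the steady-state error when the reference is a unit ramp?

0.00241

The loop has one pole at the origin (type 1). Velocity error constant K_v = lim_{s→0} s·C(s)G_p(s) = 26.6·12/0.77 = 414.5.
Steady-state error to a unit ramp: e_ss = 1/K_v = 0.00241.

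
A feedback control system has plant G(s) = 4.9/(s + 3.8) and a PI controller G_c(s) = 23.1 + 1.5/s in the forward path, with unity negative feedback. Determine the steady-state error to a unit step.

The open loop G_c(s)G(s) has a pole at the origin (type 1), so the static position error constant is infinite and e_ss = 1/(1+∞) = 0.

0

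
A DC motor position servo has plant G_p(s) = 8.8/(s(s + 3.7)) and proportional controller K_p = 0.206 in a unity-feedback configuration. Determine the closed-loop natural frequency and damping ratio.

1 + K_p·G_p(s) = 0 gives s² + 3.7s + 1.813 = 0.
So ω_n² = 1.813 ⇒ ω_n = 1.346 rad/s, and ζ = 3.7/(2ω_n) = 1.37.

ω_n = 1.35 rad/s, ζ = 1.37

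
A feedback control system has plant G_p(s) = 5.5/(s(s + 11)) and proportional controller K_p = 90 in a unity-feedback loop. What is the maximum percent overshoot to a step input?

Closed-loop characteristic equation: s² + 11s + 495 = 0, so ω_n = 22.25 rad/s and ζ = 11/(2·22.25) = 0.2472.
%OS = 100·exp(−πζ/√(1−ζ²)) = 100·exp(−π·0.2472/√0.9389) = 44.9%.

44.9%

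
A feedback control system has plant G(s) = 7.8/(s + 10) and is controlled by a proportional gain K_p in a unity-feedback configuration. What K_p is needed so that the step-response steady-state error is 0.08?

Steady-state error for a unit step on this type-0 loop is 1/(1 + K_p·G(0)).
G(0) = 0.78. Require 1/(1 + K_p·0.78) = 0.08, so 1 + 0.78·K_p = 12.5.
K_p = (12.5 − 1)/0.78 = 14.7.

K_p = 14.7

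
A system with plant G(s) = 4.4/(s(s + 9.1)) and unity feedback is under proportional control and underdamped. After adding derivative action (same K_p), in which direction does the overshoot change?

The derivative term adds K·K_d to the s-coefficient of the characteristic equation, raising 2ζω_n while ω_n is unchanged; ζ increases, so overshoot decreases.

decrease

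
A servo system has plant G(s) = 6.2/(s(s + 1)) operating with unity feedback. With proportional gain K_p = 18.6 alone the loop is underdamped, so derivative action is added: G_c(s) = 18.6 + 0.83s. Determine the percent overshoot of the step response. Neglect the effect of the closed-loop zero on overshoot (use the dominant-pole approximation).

39.1%

Forward path: (18.6 + 0.83s)·6.2/(s(s+1)). The closed-loop characteristic equation is s² + (1 + 6.2·0.83)s + 6.2·18.6 = 0.
That is s² + 6.146s + 115.3 = 0, so ω_n = 10.74 rad/s and ζ = 6.146/(2·10.74) = 0.2862.
%OS = 100·exp(−πζ/√(1−ζ²)) = 39.1%.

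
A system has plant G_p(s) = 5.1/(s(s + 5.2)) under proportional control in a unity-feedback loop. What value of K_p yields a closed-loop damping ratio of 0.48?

Closed-loop characteristic equation: s² + 5.2s + K_p·5.1 = 0.
So ω_n = √(5.1K_p) and 2ζω_n = 5.2, giving ζ = 5.2/(2√(5.1K_p)).
Setting ζ = 0.48: √(5.1K_p) = 5.2/(2·0.48) = 5.417, so K_p = 29.34/5.1 = 5.75.

K_p = 5.75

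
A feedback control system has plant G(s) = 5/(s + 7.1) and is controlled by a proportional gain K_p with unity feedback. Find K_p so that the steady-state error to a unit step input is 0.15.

For a type-0 loop with proportional control, e_ss = 1/(1 + K_p·G(0)).
G(0) = 0.7042. Require 1/(1 + K_p·0.7042) = 0.15, so 1 + 0.7042·K_p = 6.667.
K_p = (6.667 − 1)/0.7042 = 8.05.

K_p = 8.05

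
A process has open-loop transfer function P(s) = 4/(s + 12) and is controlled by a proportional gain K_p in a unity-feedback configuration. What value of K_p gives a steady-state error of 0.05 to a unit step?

Steady-state error for a unit step on this type-0 loop is 1/(1 + K_p·P(0)).
P(0) = 0.3333. Require 1/(1 + K_p·0.3333) = 0.05, so 1 + 0.3333·K_p = 20.
K_p = (20 − 1)/0.3333 = 57.

K_p = 57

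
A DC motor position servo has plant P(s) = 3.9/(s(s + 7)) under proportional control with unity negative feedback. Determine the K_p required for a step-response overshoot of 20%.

From %OS = 100·exp(−πζ/√(1−ζ²)) = 20%, ζ = −ln(0.2)/√(π²+ln²(0.2)) = 0.4559.
Characteristic equation s² + 7s + 3.9K_p = 0 gives ζ = 7/(2√(3.9K_p)).
Setting ζ = 0.4559: √(3.9K_p) = 7/(2·0.4559) = 7.676, so K_p = 58.93/3.9 = 15.1.

K_p = 15.1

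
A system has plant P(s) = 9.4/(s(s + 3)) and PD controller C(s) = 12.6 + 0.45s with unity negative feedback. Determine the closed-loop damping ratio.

Forward path: (12.6 + 0.45s)·9.4/(s(s+3)). The closed-loop characteristic equation is s² + (3 + 9.4·0.45)s + 9.4·12.6 = 0.
That is s² + 7.23s + 118.4 = 0, so ω_n = 10.88 rad/s and ζ = 7.23/(2·10.88) = 0.3322.

ζ = 0.332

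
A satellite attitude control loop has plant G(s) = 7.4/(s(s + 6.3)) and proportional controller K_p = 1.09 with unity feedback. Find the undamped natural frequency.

ω_n = 2.84 rad/s

The closed-loop denominator is s(s+6.3) + 1.09·7.4 = s² + 6.3s + 8.066.
Matching s² + 2ζω_n s + ω_n²: ω_n = √8.066 = 2.84 rad/s and 2ζω_n = 6.3, so ζ = 6.3/(2·2.84) = 1.11.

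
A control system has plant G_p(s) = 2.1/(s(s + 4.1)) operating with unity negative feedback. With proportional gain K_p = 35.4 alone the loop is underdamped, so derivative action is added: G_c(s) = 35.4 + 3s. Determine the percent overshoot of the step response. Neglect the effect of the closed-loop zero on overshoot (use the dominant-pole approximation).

9.3%

Forward path: (35.4 + 3s)·2.1/(s(s+4.1)). The closed-loop characteristic equation is s² + (4.1 + 2.1·3)s + 2.1·35.4 = 0.
That is s² + 10.4s + 74.34 = 0, so ω_n = 8.622 rad/s and ζ = 10.4/(2·8.622) = 0.6031.
%OS = 100·exp(−πζ/√(1−ζ²)) = 9.3%.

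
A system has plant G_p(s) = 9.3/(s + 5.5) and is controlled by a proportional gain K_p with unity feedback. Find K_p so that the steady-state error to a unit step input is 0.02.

K_p = 29

The loop is type 0, so e_ss(step) = 1/(1 + K_pos) with K_pos = K_p·G_p(0).
G_p(0) = 1.691. Require 1/(1 + K_p·1.691) = 0.02, so 1 + 1.691·K_p = 50.
K_p = (50 − 1)/1.691 = 29.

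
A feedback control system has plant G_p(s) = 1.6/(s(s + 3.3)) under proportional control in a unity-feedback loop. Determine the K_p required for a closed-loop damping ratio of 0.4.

K_p = 10.6

Closed-loop characteristic equation: s² + 3.3s + K_p·1.6 = 0.
So ω_n = √(1.6K_p) and 2ζω_n = 3.3, giving ζ = 3.3/(2√(1.6K_p)).
Setting ζ = 0.4: √(1.6K_p) = 3.3/(2·0.4) = 4.125, so K_p = 17.02/1.6 = 10.6.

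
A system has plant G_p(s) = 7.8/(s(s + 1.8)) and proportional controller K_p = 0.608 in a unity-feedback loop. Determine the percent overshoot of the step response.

24%

From 1 + K_pG_p(s) = 0: s² + 1.8s + 4.742 = 0 ⇒ ω_n = 2.178, ζ = 0.4133.
%OS = 100·exp(−πζ/√(1−ζ²)) = 100·exp(−π·0.4133/√0.8292) = 24%.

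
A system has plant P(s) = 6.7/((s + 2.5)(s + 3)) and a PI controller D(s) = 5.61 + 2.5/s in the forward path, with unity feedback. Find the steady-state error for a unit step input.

0

The open loop D(s)P(s) has a pole at the origin (type 1), so the static position error constant is infinite and e_ss = 1/(1+∞) = 0.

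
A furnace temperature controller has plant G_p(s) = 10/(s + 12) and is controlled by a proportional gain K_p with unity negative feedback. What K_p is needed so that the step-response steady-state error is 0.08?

Steady-state error for a unit step on this type-0 loop is 1/(1 + K_p·G_p(0)).
G_p(0) = 0.8333. Require 1/(1 + K_p·0.8333) = 0.08, so 1 + 0.8333·K_p = 12.5.
K_p = (12.5 − 1)/0.8333 = 13.8.

K_p = 13.8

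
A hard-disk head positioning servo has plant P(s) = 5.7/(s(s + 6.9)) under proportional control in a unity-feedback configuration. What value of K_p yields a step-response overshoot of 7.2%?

From %OS = 100·exp(−πζ/√(1−ζ²)) = 7.2%, ζ = −ln(0.072)/√(π²+ln²(0.072)) = 0.6421.
Characteristic equation s² + 6.9s + 5.7K_p = 0 gives ζ = 6.9/(2√(5.7K_p)).
Setting ζ = 0.6421: √(5.7K_p) = 6.9/(2·0.6421) = 5.373, so K_p = 28.87/5.7 = 5.07.

K_p = 5.07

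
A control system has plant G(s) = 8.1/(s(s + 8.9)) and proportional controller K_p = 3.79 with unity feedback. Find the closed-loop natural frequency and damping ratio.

The closed-loop denominator is s(s+8.9) + 3.79·8.1 = s² + 8.9s + 30.7.
Matching s² + 2ζω_n s + ω_n²: ω_n = √30.7 = 5.541 rad/s and 2ζω_n = 8.9, so ζ = 8.9/(2·5.541) = 0.803.

ω_n = 5.54 rad/s, ζ = 0.803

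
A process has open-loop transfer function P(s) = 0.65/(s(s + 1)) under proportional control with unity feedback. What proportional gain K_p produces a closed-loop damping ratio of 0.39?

Closed-loop characteristic equation: s² + 1s + K_p·0.65 = 0.
So ω_n = √(0.65K_p) and 2ζω_n = 1, giving ζ = 1/(2√(0.65K_p)).
Setting ζ = 0.39: √(0.65K_p) = 1/(2·0.39) = 1.282, so K_p = 1.644/0.65 = 2.53.

K_p = 2.53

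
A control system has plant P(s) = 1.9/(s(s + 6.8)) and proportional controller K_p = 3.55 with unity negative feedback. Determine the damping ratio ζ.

1 + K_p·P(s) = 0 gives s² + 6.8s + 6.745 = 0.
So ω_n² = 6.745 ⇒ ω_n = 2.597 rad/s, and ζ = 6.8/(2ω_n) = 1.31.

ζ = 1.31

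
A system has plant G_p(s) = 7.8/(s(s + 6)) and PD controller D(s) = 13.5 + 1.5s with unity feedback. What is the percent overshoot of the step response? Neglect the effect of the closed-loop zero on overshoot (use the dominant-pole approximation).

Forward path: (13.5 + 1.5s)·7.8/(s(s+6)). The closed-loop characteristic equation is s² + (6 + 7.8·1.5)s + 7.8·13.5 = 0.
That is s² + 17.7s + 105.3 = 0, so ω_n = 10.26 rad/s and ζ = 17.7/(2·10.26) = 0.8624.
%OS = 100·exp(−πζ/√(1−ζ²)) = 0.473%.

0.473%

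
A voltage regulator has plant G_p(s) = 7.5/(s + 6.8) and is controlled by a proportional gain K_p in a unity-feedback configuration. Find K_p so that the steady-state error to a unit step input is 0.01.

K_p = 89.8

For a type-0 loop with proportional control, e_ss = 1/(1 + K_p·G_p(0)).
G_p(0) = 1.103. Require 1/(1 + K_p·1.103) = 0.01, so 1 + 1.103·K_p = 100.
K_p = (100 − 1)/1.103 = 89.8.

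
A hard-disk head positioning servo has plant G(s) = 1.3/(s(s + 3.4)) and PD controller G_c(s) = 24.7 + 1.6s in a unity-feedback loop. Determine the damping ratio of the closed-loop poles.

Forward path: (24.7 + 1.6s)·1.3/(s(s+3.4)). The closed-loop characteristic equation is s² + (3.4 + 1.3·1.6)s + 1.3·24.7 = 0.
That is s² + 5.48s + 32.11 = 0, so ω_n = 5.667 rad/s and ζ = 5.48/(2·5.667) = 0.4835.

ζ = 0.484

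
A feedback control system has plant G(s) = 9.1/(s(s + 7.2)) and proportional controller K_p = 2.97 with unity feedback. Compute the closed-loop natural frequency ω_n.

ω_n = 5.2 rad/s

With unity feedback the closed-loop characteristic equation is s² + 7.2s + 2.97·9.1 = s² + 7.2s + 27.03 = 0.
Matching s² + 2ζω_n s + ω_n²: ω_n = √27.03 = 5.199 rad/s and 2ζω_n = 7.2, so ζ = 7.2/(2·5.199) = 0.692.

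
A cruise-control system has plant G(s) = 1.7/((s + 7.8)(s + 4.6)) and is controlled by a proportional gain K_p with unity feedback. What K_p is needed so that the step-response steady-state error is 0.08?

For a type-0 loop with proportional control, e_ss = 1/(1 + K_p·G(0)).
G(0) = 0.04738. Require 1/(1 + K_p·0.04738) = 0.08, so 1 + 0.04738·K_p = 12.5.
K_p = (12.5 − 1)/0.04738 = 243.

K_p = 243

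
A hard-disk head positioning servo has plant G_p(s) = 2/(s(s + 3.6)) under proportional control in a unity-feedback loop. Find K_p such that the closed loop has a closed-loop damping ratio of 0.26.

Closed-loop characteristic equation: s² + 3.6s + K_p·2 = 0.
So ω_n = √(2K_p) and 2ζω_n = 3.6, giving ζ = 3.6/(2√(2K_p)).
Setting ζ = 0.26: √(2K_p) = 3.6/(2·0.26) = 6.923, so K_p = 47.93/2 = 24.

K_p = 24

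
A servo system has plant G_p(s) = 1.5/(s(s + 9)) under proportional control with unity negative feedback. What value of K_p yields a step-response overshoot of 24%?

From %OS = 100·exp(−πζ/√(1−ζ²)) = 24%, ζ = −ln(0.24)/√(π²+ln²(0.24)) = 0.4136.
Characteristic equation s² + 9s + 1.5K_p = 0 gives ζ = 9/(2√(1.5K_p)).
Setting ζ = 0.4136: √(1.5K_p) = 9/(2·0.4136) = 10.88, so K_p = 118.4/1.5 = 78.9.

K_p = 78.9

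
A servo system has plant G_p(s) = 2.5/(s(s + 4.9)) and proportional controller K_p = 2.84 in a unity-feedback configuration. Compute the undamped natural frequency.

1 + K_p·G_p(s) = 0 gives s² + 4.9s + 7.1 = 0.
Matching s² + 2ζω_n s + ω_n²: ω_n = √7.1 = 2.665 rad/s and 2ζω_n = 4.9, so ζ = 4.9/(2·2.665) = 0.919.

ω_n = 2.66 rad/s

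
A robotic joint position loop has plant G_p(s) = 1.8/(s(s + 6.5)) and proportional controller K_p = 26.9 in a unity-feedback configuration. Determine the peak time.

T_p = 0.511 s

The closed-loop denominator s² + 6.5s + 48.42 gives ω_n = √48.42 = 6.958 and ζ = 6.5/(2ω_n) = 0.4671.
Damped frequency ω_d = ω_n√(1−ζ²) = 6.153 rad/s, so peak time T_p = π/ω_d = 0.511 s.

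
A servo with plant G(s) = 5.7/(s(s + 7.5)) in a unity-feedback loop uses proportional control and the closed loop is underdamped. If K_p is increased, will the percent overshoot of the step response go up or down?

Characteristic equation s² + 7.5s + K_p·5.7 = 0: raising K_p raises ω_n while 2ζω_n = 7.5 is fixed, so ζ falls and overshoot grows.

increase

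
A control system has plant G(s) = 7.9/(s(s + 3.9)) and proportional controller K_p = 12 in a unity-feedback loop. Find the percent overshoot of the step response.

Closed-loop characteristic equation: s² + 3.9s + 94.8 = 0, so ω_n = 9.737 rad/s and ζ = 3.9/(2·9.737) = 0.2003.
%OS = 100·exp(−πζ/√(1−ζ²)) = 100·exp(−π·0.2003/√0.9599) = 52.6%.

52.6%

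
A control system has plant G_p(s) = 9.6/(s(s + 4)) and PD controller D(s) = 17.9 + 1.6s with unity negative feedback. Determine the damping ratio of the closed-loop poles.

ζ = 0.738

Forward path: (17.9 + 1.6s)·9.6/(s(s+4)). The closed-loop characteristic equation is s² + (4 + 9.6·1.6)s + 9.6·17.9 = 0.
That is s² + 19.36s + 171.8 = 0, so ω_n = 13.11 rad/s and ζ = 19.36/(2·13.11) = 0.7384.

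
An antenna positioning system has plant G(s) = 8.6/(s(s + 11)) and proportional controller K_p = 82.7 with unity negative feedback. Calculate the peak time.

T_p = 0.12 s

From 1 + K_pG(s) = 0: s² + 11s + 711.2 = 0 ⇒ ω_n = 26.67, ζ = 0.2062.
Damped frequency ω_d = ω_n√(1−ζ²) = 26.1 rad/s, so peak time T_p = π/ω_d = 0.12 s.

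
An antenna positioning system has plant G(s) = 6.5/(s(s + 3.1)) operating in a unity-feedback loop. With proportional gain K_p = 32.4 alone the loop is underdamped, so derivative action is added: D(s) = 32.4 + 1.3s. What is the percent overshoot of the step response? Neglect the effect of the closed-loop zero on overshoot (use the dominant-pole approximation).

Forward path: (32.4 + 1.3s)·6.5/(s(s+3.1)). The closed-loop characteristic equation is s² + (3.1 + 6.5·1.3)s + 6.5·32.4 = 0.
That is s² + 11.55s + 210.6 = 0, so ω_n = 14.51 rad/s and ζ = 11.55/(2·14.51) = 0.3979.
%OS = 100·exp(−πζ/√(1−ζ²)) = 25.6%.

25.6%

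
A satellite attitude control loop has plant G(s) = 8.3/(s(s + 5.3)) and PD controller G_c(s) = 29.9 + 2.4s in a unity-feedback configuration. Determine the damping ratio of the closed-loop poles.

ζ = 0.8

Forward path: (29.9 + 2.4s)·8.3/(s(s+5.3)). The closed-loop characteristic equation is s² + (5.3 + 8.3·2.4)s + 8.3·29.9 = 0.
That is s² + 25.22s + 248.2 = 0, so ω_n = 15.75 rad/s and ζ = 25.22/(2·15.75) = 0.8005.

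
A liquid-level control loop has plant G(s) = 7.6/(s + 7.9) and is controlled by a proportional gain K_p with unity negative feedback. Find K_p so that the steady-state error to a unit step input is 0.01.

The loop is type 0, so e_ss(step) = 1/(1 + K_pos) with K_pos = K_p·G(0).
G(0) = 0.962. Require 1/(1 + K_p·0.962) = 0.01, so 1 + 0.962·K_p = 100.
K_p = (100 − 1)/0.962 = 103.

K_p = 103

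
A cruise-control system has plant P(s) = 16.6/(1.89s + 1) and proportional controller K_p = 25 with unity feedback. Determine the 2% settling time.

Closed loop: T(s) = K_p·P/(1+K_p·P) = 415/(1.89s + 1 + 415), with pole at s = −(1 + 415)/1.89 = −220.1.
τ = 1/220.1 = 0.004543 s, so 2% settling time ≈ 4τ = 0.0182 s.

T_s ≈ 0.0182 s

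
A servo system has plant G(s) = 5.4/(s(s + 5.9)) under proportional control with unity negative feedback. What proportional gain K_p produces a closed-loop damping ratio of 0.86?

Closed-loop characteristic equation: s² + 5.9s + K_p·5.4 = 0.
So ω_n = √(5.4K_p) and 2ζω_n = 5.9, giving ζ = 5.9/(2√(5.4K_p)).
Setting ζ = 0.86: √(5.4K_p) = 5.9/(2·0.86) = 3.43, so K_p = 11.77/5.4 = 2.18.

K_p = 2.18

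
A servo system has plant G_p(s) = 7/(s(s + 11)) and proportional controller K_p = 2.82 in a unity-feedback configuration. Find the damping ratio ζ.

ζ = 1.24

The closed-loop denominator is s(s+11) + 2.82·7 = s² + 11s + 19.74.
So ω_n² = 19.74 ⇒ ω_n = 4.443 rad/s, and ζ = 11/(2ω_n) = 1.24.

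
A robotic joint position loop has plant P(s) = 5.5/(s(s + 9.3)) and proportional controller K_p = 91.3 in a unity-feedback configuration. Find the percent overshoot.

51.4%

The closed-loop denominator s² + 9.3s + 502.1 gives ω_n = √502.1 = 22.41 and ζ = 9.3/(2ω_n) = 0.2075.
%OS = 100·exp(−πζ/√(1−ζ²)) = 100·exp(−π·0.2075/√0.9569) = 51.4%.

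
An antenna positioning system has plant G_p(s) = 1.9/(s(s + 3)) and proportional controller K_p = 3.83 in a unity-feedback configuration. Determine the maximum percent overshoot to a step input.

The closed-loop denominator s² + 3s + 7.277 gives ω_n = √7.277 = 2.698 and ζ = 3/(2ω_n) = 0.5561.
%OS = 100·exp(−πζ/√(1−ζ²)) = 100·exp(−π·0.5561/√0.6908) = 12.2%.

12.2%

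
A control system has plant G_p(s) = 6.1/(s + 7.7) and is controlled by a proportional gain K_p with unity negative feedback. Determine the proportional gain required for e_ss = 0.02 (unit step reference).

The loop is type 0, so e_ss(step) = 1/(1 + K_pos) with K_pos = K_p·G_p(0).
G_p(0) = 0.7922. Require 1/(1 + K_p·0.7922) = 0.02, so 1 + 0.7922·K_p = 50.
K_p = (50 − 1)/0.7922 = 61.9.

K_p = 61.9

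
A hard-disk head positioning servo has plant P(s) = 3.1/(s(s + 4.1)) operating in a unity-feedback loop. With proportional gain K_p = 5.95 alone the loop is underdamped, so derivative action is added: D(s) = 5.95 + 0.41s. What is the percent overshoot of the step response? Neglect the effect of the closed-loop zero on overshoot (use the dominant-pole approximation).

Forward path: (5.95 + 0.41s)·3.1/(s(s+4.1)). The closed-loop characteristic equation is s² + (4.1 + 3.1·0.41)s + 3.1·5.95 = 0.
That is s² + 5.371s + 18.45 = 0, so ω_n = 4.295 rad/s and ζ = 5.371/(2·4.295) = 0.6253.
%OS = 100·exp(−πζ/√(1−ζ²)) = 8.07%.

8.07%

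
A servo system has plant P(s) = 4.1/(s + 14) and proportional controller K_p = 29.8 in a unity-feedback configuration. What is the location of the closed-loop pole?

s = -136.2

Closed-loop transfer function: T(s) = K_p·P(s)/(1 + K_p·P(s)) = 122.2/(s + 14 + 122.2) = 122.2/(s + 136.2).
The closed-loop pole is at s = −136.2.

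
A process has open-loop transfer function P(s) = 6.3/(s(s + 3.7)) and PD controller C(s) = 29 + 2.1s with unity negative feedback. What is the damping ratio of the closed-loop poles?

Forward path: (29 + 2.1s)·6.3/(s(s+3.7)). The closed-loop characteristic equation is s² + (3.7 + 6.3·2.1)s + 6.3·29 = 0.
That is s² + 16.93s + 182.7 = 0, so ω_n = 13.52 rad/s and ζ = 16.93/(2·13.52) = 0.6263.

ζ = 0.626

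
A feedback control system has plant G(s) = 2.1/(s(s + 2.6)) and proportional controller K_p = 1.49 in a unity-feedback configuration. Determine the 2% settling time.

The closed-loop denominator s² + 2.6s + 3.129 gives ω_n = √3.129 = 1.769 and ζ = 2.6/(2ω_n) = 0.7349.
2% settling time T_s ≈ 4/(ζω_n) = 4/1.3 = 3.08 s.

T_s ≈ 3.08 s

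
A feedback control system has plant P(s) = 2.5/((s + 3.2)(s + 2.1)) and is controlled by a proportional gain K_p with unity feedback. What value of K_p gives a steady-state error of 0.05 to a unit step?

For a type-0 loop with proportional control, e_ss = 1/(1 + K_p·P(0)).
P(0) = 0.372. Require 1/(1 + K_p·0.372) = 0.05, so 1 + 0.372·K_p = 20.
K_p = (20 − 1)/0.372 = 51.1.

K_p = 51.1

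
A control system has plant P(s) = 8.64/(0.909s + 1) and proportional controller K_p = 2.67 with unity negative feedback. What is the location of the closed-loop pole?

s = -26.48

Closed loop: T(s) = K_p·P/(1+K_p·P) = 23.07/(0.909s + 1 + 23.07), with pole at s = −(1 + 23.07)/0.909 = −26.48.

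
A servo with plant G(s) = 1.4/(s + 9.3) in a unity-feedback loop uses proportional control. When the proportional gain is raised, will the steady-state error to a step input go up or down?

decrease

e_ss = 1/(1 + K_p·G(0)); a larger K_p raises the denominator, so e_ss decreases.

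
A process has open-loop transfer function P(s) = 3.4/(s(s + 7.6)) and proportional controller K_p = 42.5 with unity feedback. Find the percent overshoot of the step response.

35.1%

Closed-loop characteristic equation: s² + 7.6s + 144.5 = 0, so ω_n = 12.02 rad/s and ζ = 7.6/(2·12.02) = 0.3161.
%OS = 100·exp(−πζ/√(1−ζ²)) = 100·exp(−π·0.3161/√0.9001) = 35.1%.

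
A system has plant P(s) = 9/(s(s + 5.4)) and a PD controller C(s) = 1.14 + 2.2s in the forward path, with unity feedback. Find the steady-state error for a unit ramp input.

The loop has one pole at the origin (type 1). Velocity error constant K_v = lim_{s→0} s·C(s)P(s) = 1.14·9/5.4 = 1.9.
Steady-state error to a unit ramp: e_ss = 1/K_v = 0.526.

0.526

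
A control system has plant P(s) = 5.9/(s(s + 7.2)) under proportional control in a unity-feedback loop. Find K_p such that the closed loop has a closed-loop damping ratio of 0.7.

Closed-loop characteristic equation: s² + 7.2s + K_p·5.9 = 0.
So ω_n = √(5.9K_p) and 2ζω_n = 7.2, giving ζ = 7.2/(2√(5.9K_p)).
Setting ζ = 0.7: √(5.9K_p) = 7.2/(2·0.7) = 5.143, so K_p = 26.45/5.9 = 4.48.

K_p = 4.48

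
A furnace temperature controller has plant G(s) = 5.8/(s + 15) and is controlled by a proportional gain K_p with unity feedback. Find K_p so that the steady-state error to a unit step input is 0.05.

K_p = 49.1

Steady-state error for a unit step on this type-0 loop is 1/(1 + K_p·G(0)).
G(0) = 0.3867. Require 1/(1 + K_p·0.3867) = 0.05, so 1 + 0.3867·K_p = 20.
K_p = (20 − 1)/0.3867 = 49.1.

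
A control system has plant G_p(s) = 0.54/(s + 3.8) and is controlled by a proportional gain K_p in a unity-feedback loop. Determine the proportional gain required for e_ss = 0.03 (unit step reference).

K_p = 228

The loop is type 0, so e_ss(step) = 1/(1 + K_pos) with K_pos = K_p·G_p(0).
G_p(0) = 0.1421. Require 1/(1 + K_p·0.1421) = 0.03, so 1 + 0.1421·K_p = 33.33.
K_p = (33.33 − 1)/0.1421 = 228.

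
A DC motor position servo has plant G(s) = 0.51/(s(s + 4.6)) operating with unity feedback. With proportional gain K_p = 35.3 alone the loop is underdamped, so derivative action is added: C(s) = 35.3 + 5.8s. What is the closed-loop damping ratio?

Forward path: (35.3 + 5.8s)·0.51/(s(s+4.6)). The closed-loop characteristic equation is s² + (4.6 + 0.51·5.8)s + 0.51·35.3 = 0.
That is s² + 7.558s + 18 = 0, so ω_n = 4.243 rad/s and ζ = 7.558/(2·4.243) = 0.8906.

ζ = 0.891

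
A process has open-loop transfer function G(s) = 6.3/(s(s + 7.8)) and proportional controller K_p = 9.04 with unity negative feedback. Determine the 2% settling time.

The closed-loop denominator s² + 7.8s + 56.95 gives ω_n = √56.95 = 7.547 and ζ = 7.8/(2ω_n) = 0.5168.
2% settling time T_s ≈ 4/(ζω_n) = 4/3.9 = 1.03 s.

T_s ≈ 1.03 s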